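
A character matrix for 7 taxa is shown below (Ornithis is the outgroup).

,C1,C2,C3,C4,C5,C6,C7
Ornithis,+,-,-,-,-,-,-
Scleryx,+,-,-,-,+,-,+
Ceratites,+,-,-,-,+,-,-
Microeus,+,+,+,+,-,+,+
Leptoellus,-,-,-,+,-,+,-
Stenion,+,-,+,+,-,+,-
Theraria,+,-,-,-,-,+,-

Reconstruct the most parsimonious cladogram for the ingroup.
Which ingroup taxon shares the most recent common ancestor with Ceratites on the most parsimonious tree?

Character polarity is set by the outgroup: the derived state is whichever differs from the outgroup's state, so for C1 the derived state is '-', and for the remaining characters it is '+'.
C1: derived state '-' in Leptoellus only — an autapomorphy, so it tells us nothing about relationships among taxa.
C2: derived state '+' in Microeus only — an autapomorphy, so it tells us nothing about relationships among taxa.
C3 (derived state '+') is shared by Microeus and Stenion — a synapomorphy uniting that clade.
Only Leptoellus, Microeus, and Stenion show the derived state '+' for C4, supporting them as a clade.
Only Ceratites and Scleryx show the derived state '+' for C5, supporting them as a clade.
C6: derived state '+' in Leptoellus, Microeus, Stenion, and Theraria only — synapomorphy for {Leptoellus, Microeus, Stenion, Theraria}.
C7 groups Microeus and Scleryx, which is incompatible with the clades supported by the remaining characters; treating it as convergent (homoplasy) costs fewer steps than any alternative tree.
Most parsimonious ingroup topology: ((Scleryx,Ceratites),(((Microeus,Stenion),Leptoellus),Theraria)).
Ceratites and Scleryx form a cherry on this tree, so they are sister taxa.

Scleryx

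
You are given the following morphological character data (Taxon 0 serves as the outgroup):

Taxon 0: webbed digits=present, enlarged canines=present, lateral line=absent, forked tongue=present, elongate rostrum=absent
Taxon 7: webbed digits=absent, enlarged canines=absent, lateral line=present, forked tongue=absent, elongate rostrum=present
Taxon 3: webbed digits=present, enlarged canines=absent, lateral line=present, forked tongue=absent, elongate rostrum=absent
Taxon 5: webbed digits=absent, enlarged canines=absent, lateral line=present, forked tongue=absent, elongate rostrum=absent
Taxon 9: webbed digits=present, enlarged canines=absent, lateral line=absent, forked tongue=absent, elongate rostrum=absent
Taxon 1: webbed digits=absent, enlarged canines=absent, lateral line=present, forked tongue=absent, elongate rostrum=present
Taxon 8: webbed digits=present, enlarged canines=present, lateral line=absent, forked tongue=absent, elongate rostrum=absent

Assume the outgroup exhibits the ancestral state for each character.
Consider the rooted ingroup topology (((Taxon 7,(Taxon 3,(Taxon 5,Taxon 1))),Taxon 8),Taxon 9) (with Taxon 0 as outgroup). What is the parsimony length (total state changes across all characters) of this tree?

8

Map each character onto (((Taxon 7,(Taxon 3,(Taxon 5,Taxon 1))),Taxon 8),Taxon 9) (rooted by Taxon 0) and count the minimum state changes it requires (Fitch parsimony):
webbed digits: 2; enlarged canines: 2; lateral line: 1; forked tongue: 1; elongate rostrum: 2.
Total tree length = 8.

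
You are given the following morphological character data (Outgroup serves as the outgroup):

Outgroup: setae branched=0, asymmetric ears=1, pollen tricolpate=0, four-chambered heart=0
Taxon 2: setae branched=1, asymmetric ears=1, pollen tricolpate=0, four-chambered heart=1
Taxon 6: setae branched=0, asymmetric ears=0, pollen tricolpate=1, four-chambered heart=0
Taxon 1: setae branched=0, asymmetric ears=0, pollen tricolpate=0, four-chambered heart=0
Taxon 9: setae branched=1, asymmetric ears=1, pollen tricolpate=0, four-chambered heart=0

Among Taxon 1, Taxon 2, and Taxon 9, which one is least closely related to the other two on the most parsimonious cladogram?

Character polarity is set by the outgroup: the derived state is whichever differs from the outgroup's state, so for asymmetric ears the derived state is '0', and for the remaining characters it is '1'.
setae branched (derived state '1') is shared by Taxon 2 and Taxon 9 — a synapomorphy uniting that clade.
Only Taxon 1 and Taxon 6 show the derived state '0' for asymmetric ears, supporting them as a clade.
pollen tricolpate: derived state '1' in Taxon 6 only — an autapomorphy, so it tells us nothing about relationships among taxa.
four-chambered heart: derived state '1' in Taxon 2 only — an autapomorphy, so it tells us nothing about relationships among taxa.
Most parsimonious ingroup topology: ((Taxon 2,Taxon 9),(Taxon 6,Taxon 1)).
Taxon 2 and Taxon 9 share a more recent common ancestor with each other than either does with Taxon 1, so Taxon 1 is the least closely related of the three.

Taxon 1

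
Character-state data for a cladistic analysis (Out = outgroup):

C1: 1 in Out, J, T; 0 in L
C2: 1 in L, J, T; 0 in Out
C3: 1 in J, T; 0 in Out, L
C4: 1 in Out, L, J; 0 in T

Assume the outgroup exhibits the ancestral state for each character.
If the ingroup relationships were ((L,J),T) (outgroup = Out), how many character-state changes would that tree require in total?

5

Map each character onto ((L,J),T) (rooted by Out) and count the minimum state changes it requires (Fitch parsimony):
C1: 1; C2: 1; C3: 2; C4: 1.
Total tree length = 5.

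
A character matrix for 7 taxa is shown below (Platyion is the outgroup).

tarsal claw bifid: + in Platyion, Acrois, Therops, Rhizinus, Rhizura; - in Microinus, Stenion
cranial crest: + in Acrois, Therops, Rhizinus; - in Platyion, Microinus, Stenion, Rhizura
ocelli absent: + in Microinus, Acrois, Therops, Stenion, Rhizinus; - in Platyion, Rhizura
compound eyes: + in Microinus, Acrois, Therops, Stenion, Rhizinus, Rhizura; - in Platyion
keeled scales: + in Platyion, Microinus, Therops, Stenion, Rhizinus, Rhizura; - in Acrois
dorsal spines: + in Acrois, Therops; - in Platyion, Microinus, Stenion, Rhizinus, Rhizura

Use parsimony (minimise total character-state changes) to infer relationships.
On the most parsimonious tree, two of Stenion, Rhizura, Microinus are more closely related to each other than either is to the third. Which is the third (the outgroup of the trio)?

Rhizura

Character polarity is set by the outgroup: the derived state is whichever differs from the outgroup's state, so for tarsal claw bifid, keeled scales the derived state is '-', and for the remaining characters it is '+'.
tarsal claw bifid: derived state '-' in Microinus and Stenion only — synapomorphy for {Microinus, Stenion}.
cranial crest (derived state '+') is shared by Acrois, Rhizinus, and Therops — a synapomorphy uniting that clade.
ocelli absent: derived state '+' in Acrois, Microinus, Rhizinus, Stenion, and Therops only — synapomorphy for {Acrois, Microinus, Rhizinus, Stenion, Therops}.
All ingroup taxa share the derived state '+' for compound eyes; it defines the ingroup but does not resolve relationships within it.
keeled scales: derived state '-' in Acrois only — an autapomorphy, so it tells us nothing about relationships among taxa.
dorsal spines (derived state '+') is shared by Acrois and Therops — a synapomorphy uniting that clade.
Most parsimonious ingroup topology: (((Microinus,Stenion),((Acrois,Therops),Rhizinus)),Rhizura).
Stenion and Microinus share a more recent common ancestor with each other than either does with Rhizura, so Rhizura is the least closely related of the three.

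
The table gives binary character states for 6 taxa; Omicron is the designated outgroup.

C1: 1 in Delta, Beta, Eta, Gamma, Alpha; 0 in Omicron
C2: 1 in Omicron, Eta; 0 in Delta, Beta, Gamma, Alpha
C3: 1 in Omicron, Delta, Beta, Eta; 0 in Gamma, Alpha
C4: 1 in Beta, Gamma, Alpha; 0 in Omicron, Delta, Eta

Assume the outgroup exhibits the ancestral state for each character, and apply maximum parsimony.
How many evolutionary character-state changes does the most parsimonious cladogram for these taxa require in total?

4

Character polarity is set by the outgroup: the derived state is whichever differs from the outgroup's state, so for C2, C3 the derived state is '0', and for the remaining characters it is '1'.
All ingroup taxa share the derived state '1' for C1; it defines the ingroup but does not resolve relationships within it.
Only Alpha, Beta, Delta, and Gamma show the derived state '0' for C2, supporting them as a clade.
Only Alpha and Gamma show the derived state '0' for C3, supporting them as a clade.
C4: derived state '1' in Alpha, Beta, and Gamma only — synapomorphy for {Alpha, Beta, Gamma}.
Most parsimonious ingroup topology: ((Delta,(Beta,(Gamma,Alpha))),Eta).
Changes per character on this tree: C1: 1; C2: 1; C3: 1; C4: 1.
Total = 4.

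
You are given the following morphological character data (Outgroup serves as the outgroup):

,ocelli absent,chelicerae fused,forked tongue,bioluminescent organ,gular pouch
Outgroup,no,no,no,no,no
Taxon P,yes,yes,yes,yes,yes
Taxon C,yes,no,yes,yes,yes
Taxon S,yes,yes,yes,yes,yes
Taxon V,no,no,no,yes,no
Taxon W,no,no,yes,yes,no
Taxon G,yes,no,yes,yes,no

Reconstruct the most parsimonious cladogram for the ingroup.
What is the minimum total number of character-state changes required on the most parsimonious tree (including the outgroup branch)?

The outgroup has state 'no' for every character, so 'yes' is the derived state throughout.
Only Taxon C, Taxon G, Taxon P, and Taxon S show the derived state 'yes' for ocelli absent, supporting them as a clade.
Only Taxon P and Taxon S show the derived state 'yes' for chelicerae fused, supporting them as a clade.
Only Taxon C, Taxon G, Taxon P, Taxon S, and Taxon W show the derived state 'yes' for forked tongue, supporting them as a clade.
All ingroup taxa share the derived state 'yes' for bioluminescent organ; it defines the ingroup but does not resolve relationships within it.
gular pouch: derived state 'yes' in Taxon C, Taxon P, and Taxon S only — synapomorphy for {Taxon C, Taxon P, Taxon S}.
Most parsimonious ingroup topology: (Taxon V,((((Taxon S,Taxon P),Taxon C),Taxon G),Taxon W)).
Changes per character on this tree: ocelli absent: 1; chelicerae fused: 1; forked tongue: 1; bioluminescent organ: 1; gular pouch: 1.
Total = 5.

5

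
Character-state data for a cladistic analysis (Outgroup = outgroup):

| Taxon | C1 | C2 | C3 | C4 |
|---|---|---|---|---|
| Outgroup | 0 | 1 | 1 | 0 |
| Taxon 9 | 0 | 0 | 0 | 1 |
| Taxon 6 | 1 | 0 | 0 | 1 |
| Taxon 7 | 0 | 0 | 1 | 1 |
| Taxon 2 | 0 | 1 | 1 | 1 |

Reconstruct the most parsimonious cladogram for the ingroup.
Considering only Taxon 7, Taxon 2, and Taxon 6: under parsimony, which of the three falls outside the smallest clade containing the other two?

Taxon 2

Character polarity is set by the outgroup: the derived state is whichever differs from the outgroup's state, so for C2, C3 the derived state is '0', and for the remaining characters it is '1'.
C1: derived state '1' in Taxon 6 only — an autapomorphy, so it tells us nothing about relationships among taxa.
Only Taxon 6, Taxon 7, and Taxon 9 show the derived state '0' for C2, supporting them as a clade.
C3 (derived state '0') is shared by Taxon 6 and Taxon 9 — a synapomorphy uniting that clade.
All ingroup taxa share the derived state '1' for C4; it defines the ingroup but does not resolve relationships within it.
Most parsimonious ingroup topology: (((Taxon 9,Taxon 6),Taxon 7),Taxon 2).
Taxon 6 and Taxon 7 share a more recent common ancestor with each other than either does with Taxon 2, so Taxon 2 is the least closely related of the three.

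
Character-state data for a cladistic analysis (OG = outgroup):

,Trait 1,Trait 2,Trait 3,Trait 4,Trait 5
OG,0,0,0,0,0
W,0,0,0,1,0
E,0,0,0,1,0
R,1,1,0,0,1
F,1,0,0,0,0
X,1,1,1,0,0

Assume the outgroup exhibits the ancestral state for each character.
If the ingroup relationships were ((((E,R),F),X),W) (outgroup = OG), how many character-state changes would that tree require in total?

8

Map each character onto ((((E,R),F),X),W) (rooted by OG) and count the minimum state changes it requires (Fitch parsimony):
Trait 1: 2; Trait 2: 2; Trait 3: 1; Trait 4: 2; Trait 5: 1.
Total tree length = 8.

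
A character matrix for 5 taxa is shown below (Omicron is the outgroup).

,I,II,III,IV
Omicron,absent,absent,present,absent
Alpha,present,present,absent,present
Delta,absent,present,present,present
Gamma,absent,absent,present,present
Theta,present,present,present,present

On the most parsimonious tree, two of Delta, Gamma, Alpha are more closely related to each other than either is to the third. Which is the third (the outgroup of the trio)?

Character polarity is set by the outgroup: the derived state is whichever differs from the outgroup's state, so for III the derived state is 'absent', and for the remaining characters it is 'present'.
Only Alpha and Theta show the derived state 'present' for I, supporting them as a clade.
II (derived state 'present') is shared by Alpha, Delta, and Theta — a synapomorphy uniting that clade.
III (derived state 'absent') is unique to Alpha (autapomorphy; uninformative for grouping).
All ingroup taxa share the derived state 'present' for IV; it defines the ingroup but does not resolve relationships within it.
Most parsimonious ingroup topology: (((Alpha,Theta),Delta),Gamma).
Alpha and Delta share a more recent common ancestor with each other than either does with Gamma, so Gamma is the least closely related of the three.

Gamma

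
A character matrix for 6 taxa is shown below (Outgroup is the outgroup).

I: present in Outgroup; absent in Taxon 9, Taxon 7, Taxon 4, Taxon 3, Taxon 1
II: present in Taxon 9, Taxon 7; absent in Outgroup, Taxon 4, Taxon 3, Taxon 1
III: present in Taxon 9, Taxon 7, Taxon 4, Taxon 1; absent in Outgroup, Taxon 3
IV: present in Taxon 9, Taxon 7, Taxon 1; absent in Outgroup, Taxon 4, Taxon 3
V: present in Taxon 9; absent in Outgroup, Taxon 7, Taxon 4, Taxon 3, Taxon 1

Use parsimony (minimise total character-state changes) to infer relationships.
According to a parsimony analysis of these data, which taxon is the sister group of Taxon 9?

Character polarity is set by the outgroup: the derived state is whichever differs from the outgroup's state, so for I the derived state is 'absent', and for the remaining characters it is 'present'.
I (derived state 'absent') is shared by all ingroup taxa — unites the whole ingroup.
II (derived state 'present') is shared by Taxon 7 and Taxon 9 — a synapomorphy uniting that clade.
III: derived state 'present' in Taxon 1, Taxon 4, Taxon 7, and Taxon 9 only — synapomorphy for {Taxon 1, Taxon 4, Taxon 7, Taxon 9}.
IV (derived state 'present') is shared by Taxon 1, Taxon 7, and Taxon 9 — a synapomorphy uniting that clade.
V: derived state 'present' in Taxon 9 only — an autapomorphy, so it tells us nothing about relationships among taxa.
Most parsimonious ingroup topology: ((((Taxon 9,Taxon 7),Taxon 1),Taxon 4),Taxon 3).
Taxon 9 and Taxon 7 form a cherry on this tree, so they are sister taxa.

Taxon 7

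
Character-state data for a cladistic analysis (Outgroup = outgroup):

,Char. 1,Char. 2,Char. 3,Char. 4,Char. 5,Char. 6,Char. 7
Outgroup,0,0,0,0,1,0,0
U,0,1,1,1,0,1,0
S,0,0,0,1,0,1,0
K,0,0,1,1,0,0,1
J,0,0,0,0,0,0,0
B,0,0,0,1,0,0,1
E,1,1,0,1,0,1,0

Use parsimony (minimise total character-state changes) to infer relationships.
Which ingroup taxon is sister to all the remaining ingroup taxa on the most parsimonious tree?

J

Character polarity is set by the outgroup: the derived state is whichever differs from the outgroup's state, so for Char. 5 the derived state is '0', and for the remaining characters it is '1'.
Char. 1: derived state '1' in E only — an autapomorphy, so it tells us nothing about relationships among taxa.
Char. 2 (derived state '1') is shared by E and U — a synapomorphy uniting that clade.
Char. 3 groups K and U, which is incompatible with the clades supported by the remaining characters; treating it as convergent (homoplasy) costs fewer steps than any alternative tree.
Only B, E, K, S, and U show the derived state '1' for Char. 4, supporting them as a clade.
Char. 5 (derived state '0') is shared by all ingroup taxa — unites the whole ingroup.
Only E, S, and U show the derived state '1' for Char. 6, supporting them as a clade.
Char. 7: derived state '1' in B and K only — synapomorphy for {B, K}.
Most parsimonious ingroup topology: ((((U,E),S),(K,B)),J).
J is sister to the clade containing all other ingroup taxa, so it is the earliest-diverging (most basal) ingroup lineage.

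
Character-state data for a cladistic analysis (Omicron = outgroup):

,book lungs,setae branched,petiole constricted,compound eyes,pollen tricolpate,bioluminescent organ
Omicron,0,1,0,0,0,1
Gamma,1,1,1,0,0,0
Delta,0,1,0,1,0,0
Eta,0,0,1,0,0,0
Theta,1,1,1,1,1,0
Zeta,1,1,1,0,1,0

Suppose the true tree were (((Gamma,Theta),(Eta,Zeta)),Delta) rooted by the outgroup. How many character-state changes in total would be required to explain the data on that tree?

Map each character onto (((Gamma,Theta),(Eta,Zeta)),Delta) (rooted by Omicron) and count the minimum state changes it requires (Fitch parsimony):
book lungs: 2; setae branched: 1; petiole constricted: 1; compound eyes: 2; pollen tricolpate: 2; bioluminescent organ: 1.
Total tree length = 9.

9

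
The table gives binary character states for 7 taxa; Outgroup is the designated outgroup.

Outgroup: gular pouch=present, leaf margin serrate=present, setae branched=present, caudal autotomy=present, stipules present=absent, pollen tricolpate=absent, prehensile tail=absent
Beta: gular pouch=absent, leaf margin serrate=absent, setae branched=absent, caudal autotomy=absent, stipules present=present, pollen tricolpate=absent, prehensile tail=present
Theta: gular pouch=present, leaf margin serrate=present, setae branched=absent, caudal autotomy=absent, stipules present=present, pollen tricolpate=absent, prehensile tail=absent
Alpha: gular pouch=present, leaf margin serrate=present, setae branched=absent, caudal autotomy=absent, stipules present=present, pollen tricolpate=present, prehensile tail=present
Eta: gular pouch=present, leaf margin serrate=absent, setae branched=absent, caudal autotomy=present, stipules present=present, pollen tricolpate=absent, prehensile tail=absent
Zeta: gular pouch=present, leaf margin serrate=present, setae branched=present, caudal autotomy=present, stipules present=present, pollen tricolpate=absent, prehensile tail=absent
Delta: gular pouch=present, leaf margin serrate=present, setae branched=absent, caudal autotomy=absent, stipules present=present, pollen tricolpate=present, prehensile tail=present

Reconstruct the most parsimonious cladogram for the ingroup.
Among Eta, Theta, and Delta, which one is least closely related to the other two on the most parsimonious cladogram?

Character polarity is set by the outgroup: the derived state is whichever differs from the outgroup's state, so for gular pouch, leaf margin serrate, setae branched, caudal autotomy the derived state is 'absent', and for the remaining characters it is 'present'.
gular pouch (derived state 'absent') is unique to Beta (autapomorphy; uninformative for grouping).
leaf margin serrate (state 'absent') occurs in Beta and Eta but conflicts with the nesting implied by the other characters — most parsimoniously interpreted as homoplasy.
setae branched: derived state 'absent' in Alpha, Beta, Delta, Eta, and Theta only — synapomorphy for {Alpha, Beta, Delta, Eta, Theta}.
Only Alpha, Beta, Delta, and Theta show the derived state 'absent' for caudal autotomy, supporting them as a clade.
stipules present (derived state 'present') is shared by all ingroup taxa — unites the whole ingroup.
pollen tricolpate (derived state 'present') is shared by Alpha and Delta — a synapomorphy uniting that clade.
prehensile tail (derived state 'present') is shared by Alpha, Beta, and Delta — a synapomorphy uniting that clade.
Most parsimonious ingroup topology: ((((Beta,(Alpha,Delta)),Theta),Eta),Zeta).
Theta and Delta share a more recent common ancestor with each other than either does with Eta, so Eta is the least closely related of the three.

Eta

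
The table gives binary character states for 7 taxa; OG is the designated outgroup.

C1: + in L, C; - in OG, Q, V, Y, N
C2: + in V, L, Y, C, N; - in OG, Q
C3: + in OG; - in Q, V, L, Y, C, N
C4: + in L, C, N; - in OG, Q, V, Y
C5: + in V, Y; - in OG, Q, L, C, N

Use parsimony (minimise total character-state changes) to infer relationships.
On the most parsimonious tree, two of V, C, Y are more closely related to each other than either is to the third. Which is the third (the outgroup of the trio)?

Character polarity is set by the outgroup: the derived state is whichever differs from the outgroup's state, so for C3 the derived state is '-', and for the remaining characters it is '+'.
C1 (derived state '+') is shared by C and L — a synapomorphy uniting that clade.
Only C, L, N, V, and Y show the derived state '+' for C2, supporting them as a clade.
All ingroup taxa share the derived state '-' for C3; it defines the ingroup but does not resolve relationships within it.
Only C, L, and N show the derived state '+' for C4, supporting them as a clade.
Only V and Y show the derived state '+' for C5, supporting them as a clade.
Most parsimonious ingroup topology: (Q,((V,Y),((L,C),N))).
Y and V share a more recent common ancestor with each other than either does with C, so C is the least closely related of the three.

C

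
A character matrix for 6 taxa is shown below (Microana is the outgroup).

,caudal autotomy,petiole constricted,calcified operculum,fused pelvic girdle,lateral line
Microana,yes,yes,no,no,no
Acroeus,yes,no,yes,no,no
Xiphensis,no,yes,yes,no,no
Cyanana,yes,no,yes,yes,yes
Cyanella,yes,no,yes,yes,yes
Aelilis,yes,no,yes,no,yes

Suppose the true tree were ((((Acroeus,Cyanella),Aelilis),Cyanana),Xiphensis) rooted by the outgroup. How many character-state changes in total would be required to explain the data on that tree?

7

Map each character onto ((((Acroeus,Cyanella),Aelilis),Cyanana),Xiphensis) (rooted by Microana) and count the minimum state changes it requires (Fitch parsimony):
caudal autotomy: 1; petiole constricted: 1; calcified operculum: 1; fused pelvic girdle: 2; lateral line: 2.
Total tree length = 7.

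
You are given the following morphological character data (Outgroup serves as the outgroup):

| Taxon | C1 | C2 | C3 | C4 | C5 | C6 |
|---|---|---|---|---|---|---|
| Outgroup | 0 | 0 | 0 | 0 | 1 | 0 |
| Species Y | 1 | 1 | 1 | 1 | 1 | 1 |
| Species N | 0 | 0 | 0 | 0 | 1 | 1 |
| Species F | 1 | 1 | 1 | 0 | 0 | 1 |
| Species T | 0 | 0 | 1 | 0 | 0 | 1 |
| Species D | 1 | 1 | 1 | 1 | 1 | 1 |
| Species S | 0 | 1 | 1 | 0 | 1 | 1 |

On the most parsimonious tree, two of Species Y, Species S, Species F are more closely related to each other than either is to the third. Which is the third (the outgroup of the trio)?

Species S

Character polarity is set by the outgroup: the derived state is whichever differs from the outgroup's state, so for C5 the derived state is '0', and for the remaining characters it is '1'.
C1 (derived state '1') is shared by Species D, Species F, and Species Y — a synapomorphy uniting that clade.
C2: derived state '1' in Species D, Species F, Species S, and Species Y only — synapomorphy for {Species D, Species F, Species S, Species Y}.
Only Species D, Species F, Species S, Species T, and Species Y show the derived state '1' for C3, supporting them as a clade.
C4: derived state '1' in Species D and Species Y only — synapomorphy for {Species D, Species Y}.
C5 (state '0') occurs in Species F and Species T but conflicts with the nesting implied by the other characters — most parsimoniously interpreted as homoplasy.
C6 (derived state '1') is shared by all ingroup taxa — unites the whole ingroup.
Most parsimonious ingroup topology: (((((Species Y,Species D),Species F),Species S),Species T),Species N).
Species F and Species Y share a more recent common ancestor with each other than either does with Species S, so Species S is the least closely related of the three.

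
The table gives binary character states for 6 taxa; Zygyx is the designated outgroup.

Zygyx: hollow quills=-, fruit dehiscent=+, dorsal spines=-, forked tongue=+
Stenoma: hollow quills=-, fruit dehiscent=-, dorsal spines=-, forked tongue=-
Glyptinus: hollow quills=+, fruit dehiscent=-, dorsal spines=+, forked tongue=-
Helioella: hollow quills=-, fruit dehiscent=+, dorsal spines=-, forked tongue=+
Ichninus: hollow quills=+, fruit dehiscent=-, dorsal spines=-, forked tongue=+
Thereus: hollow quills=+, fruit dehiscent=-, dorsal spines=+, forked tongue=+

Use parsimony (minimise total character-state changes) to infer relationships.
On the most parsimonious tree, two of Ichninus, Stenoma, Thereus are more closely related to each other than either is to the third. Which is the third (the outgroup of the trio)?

Stenoma

Character polarity is set by the outgroup: the derived state is whichever differs from the outgroup's state, so for fruit dehiscent, forked tongue the derived state is '-', and for the remaining characters it is '+'.
Only Glyptinus, Ichninus, and Thereus show the derived state '+' for hollow quills, supporting them as a clade.
fruit dehiscent: derived state '-' in Glyptinus, Ichninus, Stenoma, and Thereus only — synapomorphy for {Glyptinus, Ichninus, Stenoma, Thereus}.
dorsal spines: derived state '+' in Glyptinus and Thereus only — synapomorphy for {Glyptinus, Thereus}.
forked tongue groups Glyptinus and Stenoma, which is incompatible with the clades supported by the remaining characters; treating it as convergent (homoplasy) costs fewer steps than any alternative tree.
Most parsimonious ingroup topology: ((Stenoma,((Glyptinus,Thereus),Ichninus)),Helioella).
Thereus and Ichninus share a more recent common ancestor with each other than either does with Stenoma, so Stenoma is the least closely related of the three.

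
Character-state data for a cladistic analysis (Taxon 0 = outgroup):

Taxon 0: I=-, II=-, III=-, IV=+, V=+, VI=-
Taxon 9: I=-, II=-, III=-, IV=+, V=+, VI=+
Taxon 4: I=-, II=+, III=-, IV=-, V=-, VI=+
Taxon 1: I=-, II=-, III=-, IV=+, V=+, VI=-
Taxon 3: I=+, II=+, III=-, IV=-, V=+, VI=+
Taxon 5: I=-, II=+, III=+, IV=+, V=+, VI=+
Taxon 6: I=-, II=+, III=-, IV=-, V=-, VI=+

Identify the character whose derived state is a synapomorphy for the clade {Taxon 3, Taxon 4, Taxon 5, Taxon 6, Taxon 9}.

Character polarity is set by the outgroup: the derived state is whichever differs from the outgroup's state, so for IV, V the derived state is '-', and for the remaining characters it is '+'.
I (derived state '+') is unique to Taxon 3 (autapomorphy; uninformative for grouping).
II: derived state '+' in Taxon 3, Taxon 4, Taxon 5, and Taxon 6 only — synapomorphy for {Taxon 3, Taxon 4, Taxon 5, Taxon 6}.
III (derived state '+') is unique to Taxon 5 (autapomorphy; uninformative for grouping).
IV (derived state '-') is shared by Taxon 3, Taxon 4, and Taxon 6 — a synapomorphy uniting that clade.
V: derived state '-' in Taxon 4 and Taxon 6 only — synapomorphy for {Taxon 4, Taxon 6}.
VI (derived state '+') is shared by Taxon 3, Taxon 4, Taxon 5, Taxon 6, and Taxon 9 — a synapomorphy uniting that clade.
Most parsimonious ingroup topology: ((Taxon 9,(((Taxon 4,Taxon 6),Taxon 3),Taxon 5)),Taxon 1).
The clade {Taxon 3, Taxon 4, Taxon 5, Taxon 6, Taxon 9} is supported by VI: its derived state '+' occurs in exactly those taxa and in no other taxon (including the outgroup).

VI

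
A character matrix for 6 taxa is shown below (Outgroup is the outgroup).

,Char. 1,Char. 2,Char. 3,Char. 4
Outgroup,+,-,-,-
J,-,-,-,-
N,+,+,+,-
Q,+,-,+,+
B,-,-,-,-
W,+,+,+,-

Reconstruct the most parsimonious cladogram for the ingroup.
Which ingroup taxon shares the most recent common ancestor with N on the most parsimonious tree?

W

Character polarity is set by the outgroup: the derived state is whichever differs from the outgroup's state, so for Char. 1 the derived state is '-', and for the remaining characters it is '+'.
Char. 1: derived state '-' in B and J only — synapomorphy for {B, J}.
Only N and W show the derived state '+' for Char. 2, supporting them as a clade.
Char. 3 (derived state '+') is shared by N, Q, and W — a synapomorphy uniting that clade.
Char. 4: derived state '+' in Q only — an autapomorphy, so it tells us nothing about relationships among taxa.
Most parsimonious ingroup topology: ((J,B),((N,W),Q)).
N and W form a cherry on this tree, so they are sister taxa.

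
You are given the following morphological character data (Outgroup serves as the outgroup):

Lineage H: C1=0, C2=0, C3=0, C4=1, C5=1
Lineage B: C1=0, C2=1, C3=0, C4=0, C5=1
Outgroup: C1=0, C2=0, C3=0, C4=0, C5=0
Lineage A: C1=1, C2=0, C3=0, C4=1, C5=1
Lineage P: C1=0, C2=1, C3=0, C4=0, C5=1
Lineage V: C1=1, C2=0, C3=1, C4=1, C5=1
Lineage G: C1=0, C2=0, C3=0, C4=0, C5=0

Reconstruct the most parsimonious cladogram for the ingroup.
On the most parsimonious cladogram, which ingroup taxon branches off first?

Lineage G

The outgroup has state '0' for every character, so '1' is the derived state throughout.
C1 (derived state '1') is shared by Lineage A and Lineage V — a synapomorphy uniting that clade.
C2: derived state '1' in Lineage B and Lineage P only — synapomorphy for {Lineage B, Lineage P}.
C3 (derived state '1') is unique to Lineage V (autapomorphy; uninformative for grouping).
Only Lineage A, Lineage H, and Lineage V show the derived state '1' for C4, supporting them as a clade.
Only Lineage A, Lineage B, Lineage H, Lineage P, and Lineage V show the derived state '1' for C5, supporting them as a clade.
Most parsimonious ingroup topology: (((Lineage H,(Lineage A,Lineage V)),(Lineage B,Lineage P)),Lineage G).
Lineage G is sister to the clade containing all other ingroup taxa, so it is the earliest-diverging (most basal) ingroup lineage.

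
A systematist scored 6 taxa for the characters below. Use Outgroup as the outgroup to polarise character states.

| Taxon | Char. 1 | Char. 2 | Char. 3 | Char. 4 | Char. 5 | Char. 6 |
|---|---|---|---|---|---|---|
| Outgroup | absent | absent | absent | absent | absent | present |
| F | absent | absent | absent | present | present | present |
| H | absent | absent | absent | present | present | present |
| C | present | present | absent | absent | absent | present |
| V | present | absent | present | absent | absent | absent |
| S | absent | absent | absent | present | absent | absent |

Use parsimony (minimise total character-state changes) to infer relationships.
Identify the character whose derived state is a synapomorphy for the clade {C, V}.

Character polarity is set by the outgroup: the derived state is whichever differs from the outgroup's state, so for Char. 6 the derived state is 'absent', and for the remaining characters it is 'present'.
Only C and V show the derived state 'present' for Char. 1, supporting them as a clade.
Char. 2 (derived state 'present') is unique to C (autapomorphy; uninformative for grouping).
Char. 3: derived state 'present' in V only — an autapomorphy, so it tells us nothing about relationships among taxa.
Only F, H, and S show the derived state 'present' for Char. 4, supporting them as a clade.
Char. 5: derived state 'present' in F and H only — synapomorphy for {F, H}.
Char. 6 groups S and V, which is incompatible with the clades supported by the remaining characters; treating it as convergent (homoplasy) costs fewer steps than any alternative tree.
Most parsimonious ingroup topology: (((F,H),S),(C,V)).
The clade {C, V} is supported by Char. 1: its derived state 'present' occurs in exactly those taxa and in no other taxon (including the outgroup).

Char. 1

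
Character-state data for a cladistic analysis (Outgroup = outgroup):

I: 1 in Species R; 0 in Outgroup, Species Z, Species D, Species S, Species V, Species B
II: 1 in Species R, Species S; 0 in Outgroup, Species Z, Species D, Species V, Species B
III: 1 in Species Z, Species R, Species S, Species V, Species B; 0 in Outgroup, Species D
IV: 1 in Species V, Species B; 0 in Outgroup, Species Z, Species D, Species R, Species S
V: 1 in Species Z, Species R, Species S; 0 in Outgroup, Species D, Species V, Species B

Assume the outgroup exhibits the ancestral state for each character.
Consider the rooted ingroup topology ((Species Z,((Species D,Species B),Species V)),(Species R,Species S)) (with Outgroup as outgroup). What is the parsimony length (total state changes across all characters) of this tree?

Map each character onto ((Species Z,((Species D,Species B),Species V)),(Species R,Species S)) (rooted by Outgroup) and count the minimum state changes it requires (Fitch parsimony):
I: 1; II: 1; III: 2; IV: 2; V: 2.
Total tree length = 8.

8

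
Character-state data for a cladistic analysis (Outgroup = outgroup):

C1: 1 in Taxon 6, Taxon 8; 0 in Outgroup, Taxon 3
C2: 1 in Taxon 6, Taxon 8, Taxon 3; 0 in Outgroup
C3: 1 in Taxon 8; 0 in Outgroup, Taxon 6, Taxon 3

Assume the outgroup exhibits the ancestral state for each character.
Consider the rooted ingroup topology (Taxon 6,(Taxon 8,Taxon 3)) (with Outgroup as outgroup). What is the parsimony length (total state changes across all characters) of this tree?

4

Map each character onto (Taxon 6,(Taxon 8,Taxon 3)) (rooted by Outgroup) and count the minimum state changes it requires (Fitch parsimony):
C1: 2; C2: 1; C3: 1.
Total tree length = 4.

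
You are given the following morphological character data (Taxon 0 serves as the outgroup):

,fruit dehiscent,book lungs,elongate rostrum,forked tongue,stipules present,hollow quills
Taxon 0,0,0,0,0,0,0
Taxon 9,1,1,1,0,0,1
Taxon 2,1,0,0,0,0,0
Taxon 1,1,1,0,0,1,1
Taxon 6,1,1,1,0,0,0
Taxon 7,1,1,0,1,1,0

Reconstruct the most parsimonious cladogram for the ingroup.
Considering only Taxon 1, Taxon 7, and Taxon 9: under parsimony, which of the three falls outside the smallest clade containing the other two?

The outgroup has state '0' for every character, so '1' is the derived state throughout.
All ingroup taxa share the derived state '1' for fruit dehiscent; it defines the ingroup but does not resolve relationships within it.
Only Taxon 1, Taxon 6, Taxon 7, and Taxon 9 show the derived state '1' for book lungs, supporting them as a clade.
elongate rostrum: derived state '1' in Taxon 6 and Taxon 9 only — synapomorphy for {Taxon 6, Taxon 9}.
forked tongue: derived state '1' in Taxon 7 only — an autapomorphy, so it tells us nothing about relationships among taxa.
Only Taxon 1 and Taxon 7 show the derived state '1' for stipules present, supporting them as a clade.
hollow quills (state '1') occurs in Taxon 1 and Taxon 9 but conflicts with the nesting implied by the other characters — most parsimoniously interpreted as homoplasy.
Most parsimonious ingroup topology: (((Taxon 9,Taxon 6),(Taxon 1,Taxon 7)),Taxon 2).
Taxon 1 and Taxon 7 share a more recent common ancestor with each other than either does with Taxon 9, so Taxon 9 is the least closely related of the three.

Taxon 9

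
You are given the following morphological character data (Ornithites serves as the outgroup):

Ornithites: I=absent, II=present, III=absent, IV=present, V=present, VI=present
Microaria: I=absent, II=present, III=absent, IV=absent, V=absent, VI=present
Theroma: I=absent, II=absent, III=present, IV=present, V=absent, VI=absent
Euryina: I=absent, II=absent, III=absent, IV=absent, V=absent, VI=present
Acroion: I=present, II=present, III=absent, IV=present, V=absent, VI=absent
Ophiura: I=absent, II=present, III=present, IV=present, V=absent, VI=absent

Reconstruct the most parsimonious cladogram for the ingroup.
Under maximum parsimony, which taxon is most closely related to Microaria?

Euryina

Character polarity is set by the outgroup: the derived state is whichever differs from the outgroup's state, so for II, IV, V, VI the derived state is 'absent', and for the remaining characters it is 'present'.
I: derived state 'present' in Acroion only — an autapomorphy, so it tells us nothing about relationships among taxa.
II groups Euryina and Theroma, which is incompatible with the clades supported by the remaining characters; treating it as convergent (homoplasy) costs fewer steps than any alternative tree.
Only Ophiura and Theroma show the derived state 'present' for III, supporting them as a clade.
IV: derived state 'absent' in Euryina and Microaria only — synapomorphy for {Euryina, Microaria}.
V (derived state 'absent') is shared by all ingroup taxa — unites the whole ingroup.
VI: derived state 'absent' in Acroion, Ophiura, and Theroma only — synapomorphy for {Acroion, Ophiura, Theroma}.
Most parsimonious ingroup topology: ((Microaria,Euryina),((Theroma,Ophiura),Acroion)).
Microaria and Euryina form a cherry on this tree, so they are sister taxa.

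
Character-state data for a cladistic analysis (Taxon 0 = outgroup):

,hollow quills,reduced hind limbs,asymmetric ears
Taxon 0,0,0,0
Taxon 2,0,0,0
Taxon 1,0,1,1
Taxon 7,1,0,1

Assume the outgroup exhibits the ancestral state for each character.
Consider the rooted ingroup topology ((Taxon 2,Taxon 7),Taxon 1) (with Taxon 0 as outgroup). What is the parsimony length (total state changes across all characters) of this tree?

Map each character onto ((Taxon 2,Taxon 7),Taxon 1) (rooted by Taxon 0) and count the minimum state changes it requires (Fitch parsimony):
hollow quills: 1; reduced hind limbs: 1; asymmetric ears: 2.
Total tree length = 4.

4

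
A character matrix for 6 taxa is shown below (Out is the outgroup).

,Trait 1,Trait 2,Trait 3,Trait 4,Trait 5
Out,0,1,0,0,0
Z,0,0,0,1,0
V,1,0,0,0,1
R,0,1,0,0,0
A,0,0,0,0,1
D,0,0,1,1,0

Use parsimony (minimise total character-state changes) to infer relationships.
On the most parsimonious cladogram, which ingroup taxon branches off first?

R

Character polarity is set by the outgroup: the derived state is whichever differs from the outgroup's state, so for Trait 2 the derived state is '0', and for the remaining characters it is '1'.
Trait 1 (derived state '1') is unique to V (autapomorphy; uninformative for grouping).
Trait 2: derived state '0' in A, D, V, and Z only — synapomorphy for {A, D, V, Z}.
Trait 3: derived state '1' in D only — an autapomorphy, so it tells us nothing about relationships among taxa.
Trait 4 (derived state '1') is shared by D and Z — a synapomorphy uniting that clade.
Trait 5 (derived state '1') is shared by A and V — a synapomorphy uniting that clade.
Most parsimonious ingroup topology: (((Z,D),(V,A)),R).
R is sister to the clade containing all other ingroup taxa, so it is the earliest-diverging (most basal) ingroup lineage.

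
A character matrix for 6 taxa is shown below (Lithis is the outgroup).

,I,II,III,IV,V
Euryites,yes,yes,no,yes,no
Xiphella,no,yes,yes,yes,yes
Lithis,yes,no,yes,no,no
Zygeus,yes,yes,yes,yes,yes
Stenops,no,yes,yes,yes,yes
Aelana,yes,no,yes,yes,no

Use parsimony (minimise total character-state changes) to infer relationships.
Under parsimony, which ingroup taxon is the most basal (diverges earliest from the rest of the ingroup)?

Character polarity is set by the outgroup: the derived state is whichever differs from the outgroup's state, so for I, III the derived state is 'no', and for the remaining characters it is 'yes'.
Only Stenops and Xiphella show the derived state 'no' for I, supporting them as a clade.
Only Euryites, Stenops, Xiphella, and Zygeus show the derived state 'yes' for II, supporting them as a clade.
III (derived state 'no') is unique to Euryites (autapomorphy; uninformative for grouping).
IV (derived state 'yes') is shared by all ingroup taxa — unites the whole ingroup.
V: derived state 'yes' in Stenops, Xiphella, and Zygeus only — synapomorphy for {Stenops, Xiphella, Zygeus}.
Most parsimonious ingroup topology: ((((Xiphella,Stenops),Zygeus),Euryites),Aelana).
Aelana is sister to the clade containing all other ingroup taxa, so it is the earliest-diverging (most basal) ingroup lineage.

Aelana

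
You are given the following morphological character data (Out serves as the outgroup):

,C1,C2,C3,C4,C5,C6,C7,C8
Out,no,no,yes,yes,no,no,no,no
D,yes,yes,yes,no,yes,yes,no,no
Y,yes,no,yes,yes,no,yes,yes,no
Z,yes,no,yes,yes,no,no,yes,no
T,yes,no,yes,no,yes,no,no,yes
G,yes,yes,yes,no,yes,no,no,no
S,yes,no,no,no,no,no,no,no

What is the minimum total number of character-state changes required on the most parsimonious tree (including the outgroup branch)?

Character polarity is set by the outgroup: the derived state is whichever differs from the outgroup's state, so for C3, C4 the derived state is 'no', and for the remaining characters it is 'yes'.
All ingroup taxa share the derived state 'yes' for C1; it defines the ingroup but does not resolve relationships within it.
C2: derived state 'yes' in D and G only — synapomorphy for {D, G}.
C3: derived state 'no' in S only — an autapomorphy, so it tells us nothing about relationships among taxa.
C4: derived state 'no' in D, G, S, and T only — synapomorphy for {D, G, S, T}.
C5: derived state 'yes' in D, G, and T only — synapomorphy for {D, G, T}.
C6 groups D and Y, which is incompatible with the clades supported by the remaining characters; treating it as convergent (homoplasy) costs fewer steps than any alternative tree.
C7: derived state 'yes' in Y and Z only — synapomorphy for {Y, Z}.
C8 (derived state 'yes') is unique to T (autapomorphy; uninformative for grouping).
Most parsimonious ingroup topology: ((((D,G),T),S),(Y,Z)).
Changes per character on this tree: C1: 1; C2: 1; C3: 1; C4: 1; C5: 1; C6: 2; C7: 1; C8: 1.
Total = 9.

9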